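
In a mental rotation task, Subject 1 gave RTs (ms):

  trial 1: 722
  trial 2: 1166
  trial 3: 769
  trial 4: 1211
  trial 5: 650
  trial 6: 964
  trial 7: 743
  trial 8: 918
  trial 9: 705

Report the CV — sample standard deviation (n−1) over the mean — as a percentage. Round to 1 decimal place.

23.6%

n = 9, Σ = 7848, M = 872.0000
Σ(x−M)² = 338860.000; s = √(338860.000/8) = 205.8094
CV = 205.8094 / 872.0000 = 0.23602 = 23.602%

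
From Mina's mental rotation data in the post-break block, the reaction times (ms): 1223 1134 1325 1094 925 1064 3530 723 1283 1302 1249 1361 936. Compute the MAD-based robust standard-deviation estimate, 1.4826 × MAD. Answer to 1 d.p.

191.3 ms

Sorted: 723, 925, 936, 1064, 1094, 1134, 1223, 1249, 1283, 1302, 1325, 1361, 3530 → median = 1223
|x − 1223| sorted: 0, 26, 60, 79, 89, 102, 129, 138, 159, 287, 298, 500, 2307 → MAD = 129
Robust SD ≈ 1.4826 × 129 = 191.255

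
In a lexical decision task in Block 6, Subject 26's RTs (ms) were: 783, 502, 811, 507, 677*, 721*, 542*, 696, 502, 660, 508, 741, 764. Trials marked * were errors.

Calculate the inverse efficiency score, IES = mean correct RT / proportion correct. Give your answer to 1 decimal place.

841.6 ms

Correct trials (n=10): 783, 502, 811, 507, 696, 502, 660, 508, 741, 764
Mean correct RT = 6474/10 = 647.4000 ms
Proportion correct = 10/13
IES = 647.4000 / (10/13) = 841.620 ms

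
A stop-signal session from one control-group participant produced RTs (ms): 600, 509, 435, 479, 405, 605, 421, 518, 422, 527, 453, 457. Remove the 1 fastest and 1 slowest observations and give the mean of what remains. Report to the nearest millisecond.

482 ms

Sorted: 405, 421, 422, 435, 453, 457, 479, 509, 518, 527, 600, 605
Drop lowest 1 (405) and highest 1 (605)
Remaining (n=10): Σ = 4821, mean = 4821/10 = 482.100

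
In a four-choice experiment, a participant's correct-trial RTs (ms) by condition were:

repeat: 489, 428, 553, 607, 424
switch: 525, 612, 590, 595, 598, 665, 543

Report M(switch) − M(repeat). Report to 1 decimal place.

89.5 ms

M(repeat) = 2501/5 = 500.200
M(switch) = 4128/7 = 589.714
Difference = 589.714 − 500.200 = 89.514 ms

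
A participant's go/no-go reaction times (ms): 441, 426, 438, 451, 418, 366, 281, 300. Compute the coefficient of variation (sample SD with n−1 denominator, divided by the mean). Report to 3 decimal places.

0.171

n = 8, Σ = 3121, M = 390.1250
Σ(x−M)² = 31262.875; s = √(31262.875/7) = 66.8291
CV = 66.8291 / 390.1250 = 0.17130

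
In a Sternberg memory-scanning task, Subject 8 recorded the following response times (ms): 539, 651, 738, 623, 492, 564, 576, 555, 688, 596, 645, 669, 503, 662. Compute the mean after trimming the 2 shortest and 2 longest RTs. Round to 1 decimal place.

Sorted: 492, 503, 539, 555, 564, 576, 596, 623, 645, 651, 662, 669, 688, 738
Drop lowest 2 (492, 503) and highest 2 (688, 738)
Remaining (n=10): Σ = 6080, mean = 6080/10 = 608.000

608.0 ms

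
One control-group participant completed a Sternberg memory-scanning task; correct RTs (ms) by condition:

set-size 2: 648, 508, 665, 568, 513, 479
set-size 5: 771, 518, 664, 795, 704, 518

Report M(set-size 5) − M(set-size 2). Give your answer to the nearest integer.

98 ms

M(set-size 2) = 3381/6 = 563.500
M(set-size 5) = 3970/6 = 661.667
Difference = 661.667 − 563.500 = 98.167 ms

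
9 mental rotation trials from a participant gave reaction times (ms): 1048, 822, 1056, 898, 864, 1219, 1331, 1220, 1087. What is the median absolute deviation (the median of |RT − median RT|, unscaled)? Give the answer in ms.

163 ms

Sorted: 822, 864, 898, 1048, 1056, 1087, 1219, 1220, 1331 → median = 1056
|x − 1056|: 8, 234, 0, 158, 192, 163, 275, 164, 31
Sorted deviations: 0, 8, 31, 158, 163, 164, 192, 234, 275 → MAD = 163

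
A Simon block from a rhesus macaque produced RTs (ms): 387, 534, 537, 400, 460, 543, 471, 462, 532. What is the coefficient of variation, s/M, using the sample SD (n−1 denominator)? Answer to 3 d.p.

0.125

n = 9, Σ = 4326, M = 480.6667
Σ(x−M)² = 28688.000; s = √(28688.000/8) = 59.8832
CV = 59.8832 / 480.6667 = 0.12458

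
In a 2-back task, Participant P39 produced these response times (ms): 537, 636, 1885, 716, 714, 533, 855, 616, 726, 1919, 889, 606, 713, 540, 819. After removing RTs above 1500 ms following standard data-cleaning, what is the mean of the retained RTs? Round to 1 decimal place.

Excluded: 1885, 1919
Retained (n=13): Σ = 8900
Mean = 8900/13 = 684.6154

684.6 ms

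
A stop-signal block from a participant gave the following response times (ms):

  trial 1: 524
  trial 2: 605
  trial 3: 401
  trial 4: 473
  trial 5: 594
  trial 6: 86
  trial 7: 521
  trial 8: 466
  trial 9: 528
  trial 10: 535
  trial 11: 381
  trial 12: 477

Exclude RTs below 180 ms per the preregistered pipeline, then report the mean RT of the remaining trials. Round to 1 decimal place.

Excluded: 86
Retained (n=11): Σ = 5505
Mean = 5505/11 = 500.4545

500.5 ms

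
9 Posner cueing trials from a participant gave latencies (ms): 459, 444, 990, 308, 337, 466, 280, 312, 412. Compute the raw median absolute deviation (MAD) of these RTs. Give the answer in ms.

Sorted: 280, 308, 312, 337, 412, 444, 459, 466, 990 → median = 412
|x − 412|: 47, 32, 578, 104, 75, 54, 132, 100, 0
Sorted deviations: 0, 32, 47, 54, 75, 100, 104, 132, 578 → MAD = 75

75 ms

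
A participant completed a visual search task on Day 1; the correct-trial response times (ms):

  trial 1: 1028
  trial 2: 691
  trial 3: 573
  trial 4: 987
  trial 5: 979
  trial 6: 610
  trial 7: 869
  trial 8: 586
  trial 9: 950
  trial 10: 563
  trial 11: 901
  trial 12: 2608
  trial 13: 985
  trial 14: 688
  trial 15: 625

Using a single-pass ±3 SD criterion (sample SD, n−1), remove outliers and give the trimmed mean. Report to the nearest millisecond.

788 ms

n = 15, ΣRT = 13643, M = 909.533
Σ(x−M)² = 3524225.73; s = √(3524225.73/14) = 501.727
Cutoffs: 909.533 ± 3·501.727 → [-595.6, 2414.7]
Outside: 2608 → excluded.
Retained (n=14): Σ = 11035, mean = 11035/14 = 788.214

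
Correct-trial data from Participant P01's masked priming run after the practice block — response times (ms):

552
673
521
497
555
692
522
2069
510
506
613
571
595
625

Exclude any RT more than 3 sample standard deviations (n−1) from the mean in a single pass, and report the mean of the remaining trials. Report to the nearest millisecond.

572 ms

n = 14, ΣRT = 9501, M = 678.643
Σ(x−M)² = 2131027.21; s = √(2131027.21/13) = 404.877
Cutoffs: 678.643 ± 3·404.877 → [-536.0, 1893.3]
Outside: 2069 → excluded.
Retained (n=13): Σ = 7432, mean = 7432/13 = 571.692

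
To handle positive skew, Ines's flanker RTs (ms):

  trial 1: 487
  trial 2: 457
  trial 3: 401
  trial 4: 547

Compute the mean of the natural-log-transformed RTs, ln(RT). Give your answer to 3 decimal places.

ln(RT): 6.1883, 6.1247, 5.9940, 6.3044
Σ ln(RT) = 24.6114
Mean = 24.6114/4 = 6.15284

6.153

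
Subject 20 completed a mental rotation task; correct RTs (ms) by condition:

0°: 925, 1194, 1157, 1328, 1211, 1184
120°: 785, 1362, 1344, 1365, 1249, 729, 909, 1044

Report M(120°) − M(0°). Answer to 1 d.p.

-68.1 ms

M(0°) = 6999/6 = 1166.500
M(120°) = 8787/8 = 1098.375
Difference = 1098.375 − 1166.500 = -68.125 ms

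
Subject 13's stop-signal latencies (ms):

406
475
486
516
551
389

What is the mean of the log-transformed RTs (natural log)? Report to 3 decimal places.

6.146

ln(RT): 6.0064, 6.1633, 6.1862, 6.2461, 6.3117, 5.9636
Σ ln(RT) = 36.8773
Mean = 36.8773/6 = 6.14622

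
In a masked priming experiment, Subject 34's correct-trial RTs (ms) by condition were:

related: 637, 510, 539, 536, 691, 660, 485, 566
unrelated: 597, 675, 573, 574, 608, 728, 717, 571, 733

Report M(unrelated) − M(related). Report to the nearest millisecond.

M(related) = 4624/8 = 578.000
M(unrelated) = 5776/9 = 641.778
Difference = 641.778 − 578.000 = 63.778 ms

64 ms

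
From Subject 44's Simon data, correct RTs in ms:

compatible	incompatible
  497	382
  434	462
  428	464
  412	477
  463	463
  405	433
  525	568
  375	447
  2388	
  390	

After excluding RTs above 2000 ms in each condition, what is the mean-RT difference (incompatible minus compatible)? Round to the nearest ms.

compatible: exclude 2388
M(compatible) = 3929/9 = 436.556
M(incompatible) = 3696/8 = 462.000
Difference = 462.000 − 436.556 = 25.444 ms

25 ms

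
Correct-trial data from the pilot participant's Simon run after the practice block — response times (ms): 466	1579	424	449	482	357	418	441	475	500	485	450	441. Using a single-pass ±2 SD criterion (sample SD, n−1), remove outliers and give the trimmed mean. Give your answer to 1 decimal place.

449.0 ms

n = 13, ΣRT = 6967, M = 535.923
Σ(x−M)² = 1194806.92; s = √(1194806.92/12) = 315.543
Cutoffs: 535.923 ± 2·315.543 → [-95.2, 1167.0]
Outside: 1579 → excluded.
Retained (n=12): Σ = 5388, mean = 5388/12 = 449.000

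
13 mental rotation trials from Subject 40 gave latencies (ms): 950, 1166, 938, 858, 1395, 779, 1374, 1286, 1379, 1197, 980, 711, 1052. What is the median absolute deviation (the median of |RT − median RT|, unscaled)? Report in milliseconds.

194 ms

Sorted: 711, 779, 858, 938, 950, 980, 1052, 1166, 1197, 1286, 1374, 1379, 1395 → median = 1052
|x − 1052|: 102, 114, 114, 194, 343, 273, 322, 234, 327, 145, 72, 341, 0
Sorted deviations: 0, 72, 102, 114, 114, 145, 194, 234, 273, 322, 327, 341, 343 → MAD = 194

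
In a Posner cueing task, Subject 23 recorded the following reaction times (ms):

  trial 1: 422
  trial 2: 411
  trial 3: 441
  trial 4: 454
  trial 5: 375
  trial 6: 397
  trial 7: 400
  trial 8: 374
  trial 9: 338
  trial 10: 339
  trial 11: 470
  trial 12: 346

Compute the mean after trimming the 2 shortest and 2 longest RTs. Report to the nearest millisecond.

396 ms

Sorted: 338, 339, 346, 374, 375, 397, 400, 411, 422, 441, 454, 470
Drop lowest 2 (338, 339) and highest 2 (454, 470)
Remaining (n=8): Σ = 3166, mean = 3166/8 = 395.750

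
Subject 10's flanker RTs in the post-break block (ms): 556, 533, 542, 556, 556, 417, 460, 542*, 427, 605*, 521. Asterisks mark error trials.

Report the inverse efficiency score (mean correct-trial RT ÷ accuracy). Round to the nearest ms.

620 ms

Correct trials (n=9): 556, 533, 542, 556, 556, 417, 460, 427, 521
Mean correct RT = 4568/9 = 507.5556 ms
Proportion correct = 9/11
IES = 507.5556 / (9/11) = 620.346 ms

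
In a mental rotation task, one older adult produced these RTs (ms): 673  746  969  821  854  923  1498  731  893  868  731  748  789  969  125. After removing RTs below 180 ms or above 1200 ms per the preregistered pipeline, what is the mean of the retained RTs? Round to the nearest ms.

824 ms

Excluded: 125, 1498
Retained (n=13): Σ = 10715
Mean = 10715/13 = 824.2308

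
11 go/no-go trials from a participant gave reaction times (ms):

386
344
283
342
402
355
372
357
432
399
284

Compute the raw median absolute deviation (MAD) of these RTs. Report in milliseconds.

Sorted: 283, 284, 342, 344, 355, 357, 372, 386, 399, 402, 432 → median = 357
|x − 357|: 29, 13, 74, 15, 45, 2, 15, 0, 75, 42, 73
Sorted deviations: 0, 2, 13, 15, 15, 29, 42, 45, 73, 74, 75 → MAD = 29

29 ms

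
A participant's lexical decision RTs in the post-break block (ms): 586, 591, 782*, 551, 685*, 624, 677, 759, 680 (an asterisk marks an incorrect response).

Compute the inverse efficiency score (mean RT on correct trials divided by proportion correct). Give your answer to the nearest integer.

Correct trials (n=7): 586, 591, 551, 624, 677, 759, 680
Mean correct RT = 4468/7 = 638.2857 ms
Proportion correct = 7/9
IES = 638.2857 / (7/9) = 820.653 ms

821 ms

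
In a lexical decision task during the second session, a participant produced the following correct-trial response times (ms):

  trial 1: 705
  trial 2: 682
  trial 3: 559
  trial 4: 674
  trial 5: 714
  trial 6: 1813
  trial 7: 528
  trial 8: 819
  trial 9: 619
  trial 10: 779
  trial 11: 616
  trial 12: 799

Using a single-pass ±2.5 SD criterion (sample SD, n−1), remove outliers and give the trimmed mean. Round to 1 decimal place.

n = 12, ΣRT = 9307, M = 775.583
Σ(x−M)² = 1264720.92; s = √(1264720.92/11) = 339.079
Cutoffs: 775.583 ± 2.5·339.079 → [-72.1, 1623.3]
Outside: 1813 → excluded.
Retained (n=11): Σ = 7494, mean = 7494/11 = 681.273

681.3 ms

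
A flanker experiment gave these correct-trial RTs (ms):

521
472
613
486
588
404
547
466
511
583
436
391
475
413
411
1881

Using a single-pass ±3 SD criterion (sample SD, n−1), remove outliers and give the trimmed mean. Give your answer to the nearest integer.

488 ms

n = 16, ΣRT = 9198, M = 574.875
Σ(x−M)² = 1891077.75; s = √(1891077.75/15) = 355.066
Cutoffs: 574.875 ± 3·355.066 → [-490.3, 1640.1]
Outside: 1881 → excluded.
Retained (n=15): Σ = 7317, mean = 7317/15 = 487.800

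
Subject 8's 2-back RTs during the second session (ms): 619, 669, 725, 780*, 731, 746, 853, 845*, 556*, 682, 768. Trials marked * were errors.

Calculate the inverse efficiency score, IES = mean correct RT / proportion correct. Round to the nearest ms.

Correct trials (n=8): 619, 669, 725, 731, 746, 853, 682, 768
Mean correct RT = 5793/8 = 724.1250 ms
Proportion correct = 8/11
IES = 724.1250 / (8/11) = 995.672 ms

996 ms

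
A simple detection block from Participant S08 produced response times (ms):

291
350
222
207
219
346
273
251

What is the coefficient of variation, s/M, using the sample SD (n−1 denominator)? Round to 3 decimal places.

0.207

n = 8, Σ = 2159, M = 269.8750
Σ(x−M)² = 21860.875; s = √(21860.875/7) = 55.8836
CV = 55.8836 / 269.8750 = 0.20707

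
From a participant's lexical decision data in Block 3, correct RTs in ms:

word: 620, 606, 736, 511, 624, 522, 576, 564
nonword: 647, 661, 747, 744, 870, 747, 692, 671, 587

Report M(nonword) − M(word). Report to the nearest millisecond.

M(word) = 4759/8 = 594.875
M(nonword) = 6366/9 = 707.333
Difference = 707.333 − 594.875 = 112.458 ms

112 ms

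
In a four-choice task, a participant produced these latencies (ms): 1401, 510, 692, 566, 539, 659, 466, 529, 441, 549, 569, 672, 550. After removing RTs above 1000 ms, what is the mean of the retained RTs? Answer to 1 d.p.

561.8 ms

Excluded: 1401
Retained (n=12): Σ = 6742
Mean = 6742/12 = 561.8333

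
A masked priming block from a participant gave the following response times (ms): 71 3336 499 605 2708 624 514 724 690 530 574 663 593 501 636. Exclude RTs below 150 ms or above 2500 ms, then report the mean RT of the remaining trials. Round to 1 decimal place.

596.1 ms

Excluded: 71, 2708, 3336
Retained (n=12): Σ = 7153
Mean = 7153/12 = 596.0833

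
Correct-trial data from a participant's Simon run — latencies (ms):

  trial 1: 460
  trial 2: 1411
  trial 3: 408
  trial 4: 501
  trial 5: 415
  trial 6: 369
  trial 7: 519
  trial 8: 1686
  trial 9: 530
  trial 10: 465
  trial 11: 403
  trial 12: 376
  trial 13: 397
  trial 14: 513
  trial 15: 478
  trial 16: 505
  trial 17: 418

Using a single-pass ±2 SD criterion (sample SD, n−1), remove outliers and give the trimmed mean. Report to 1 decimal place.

450.5 ms

n = 17, ΣRT = 9854, M = 579.647
Σ(x−M)² = 2208407.88; s = √(2208407.88/16) = 371.518
Cutoffs: 579.647 ± 2·371.518 → [-163.4, 1322.7]
Outside: 1411, 1686 → excluded.
Retained (n=15): Σ = 6757, mean = 6757/15 = 450.467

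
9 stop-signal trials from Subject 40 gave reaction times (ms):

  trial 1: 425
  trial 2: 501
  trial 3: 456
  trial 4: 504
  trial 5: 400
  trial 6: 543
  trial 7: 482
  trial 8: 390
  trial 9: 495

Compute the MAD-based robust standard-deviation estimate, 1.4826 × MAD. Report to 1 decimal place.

Sorted: 390, 400, 425, 456, 482, 495, 501, 504, 543 → median = 482
|x − 482| sorted: 0, 13, 19, 22, 26, 57, 61, 82, 92 → MAD = 26
Robust SD ≈ 1.4826 × 26 = 38.548

38.5 ms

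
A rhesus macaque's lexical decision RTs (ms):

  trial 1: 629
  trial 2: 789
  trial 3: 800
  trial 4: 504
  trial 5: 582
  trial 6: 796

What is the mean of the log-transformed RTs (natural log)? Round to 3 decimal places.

ln(RT): 6.4441, 6.6708, 6.6846, 6.2226, 6.3665, 6.6796
Σ ln(RT) = 39.0682
Mean = 39.0682/6 = 6.51136

6.511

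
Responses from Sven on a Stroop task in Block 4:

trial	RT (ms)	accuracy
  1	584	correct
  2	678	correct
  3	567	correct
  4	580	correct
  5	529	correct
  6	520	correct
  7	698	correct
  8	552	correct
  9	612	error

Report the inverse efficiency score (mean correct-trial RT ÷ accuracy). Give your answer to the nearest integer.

662 ms

Correct trials (n=8): 584, 678, 567, 580, 529, 520, 698, 552
Mean correct RT = 4708/8 = 588.5000 ms
Proportion correct = 8/9
IES = 588.5000 / (8/9) = 662.062 ms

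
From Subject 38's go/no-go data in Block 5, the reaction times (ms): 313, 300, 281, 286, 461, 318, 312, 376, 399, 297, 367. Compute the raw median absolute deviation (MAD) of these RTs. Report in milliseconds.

Sorted: 281, 286, 297, 300, 312, 313, 318, 367, 376, 399, 461 → median = 313
|x − 313|: 0, 13, 32, 27, 148, 5, 1, 63, 86, 16, 54
Sorted deviations: 0, 1, 5, 13, 16, 27, 32, 54, 63, 86, 148 → MAD = 27

27 ms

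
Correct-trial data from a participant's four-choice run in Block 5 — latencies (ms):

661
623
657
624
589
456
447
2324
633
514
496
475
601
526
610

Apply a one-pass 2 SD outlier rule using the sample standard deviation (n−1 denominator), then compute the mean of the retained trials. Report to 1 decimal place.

565.1 ms

n = 15, ΣRT = 10236, M = 682.400
Σ(x−M)² = 2963173.60; s = √(2963173.60/14) = 460.060
Cutoffs: 682.400 ± 2·460.060 → [-237.7, 1602.5]
Outside: 2324 → excluded.
Retained (n=14): Σ = 7912, mean = 7912/14 = 565.143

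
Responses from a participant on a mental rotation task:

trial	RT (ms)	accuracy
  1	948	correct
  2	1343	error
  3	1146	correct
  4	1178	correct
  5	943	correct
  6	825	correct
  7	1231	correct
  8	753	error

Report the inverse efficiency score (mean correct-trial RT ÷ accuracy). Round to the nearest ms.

Correct trials (n=6): 948, 1146, 1178, 943, 825, 1231
Mean correct RT = 6271/6 = 1045.1667 ms
Proportion correct = 6/8
IES = 1045.1667 / (6/8) = 1393.556 ms

1394 ms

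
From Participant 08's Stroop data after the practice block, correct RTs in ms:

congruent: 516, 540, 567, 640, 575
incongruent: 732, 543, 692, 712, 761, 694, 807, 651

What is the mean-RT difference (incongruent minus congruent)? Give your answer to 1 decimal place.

M(congruent) = 2838/5 = 567.600
M(incongruent) = 5592/8 = 699.000
Difference = 699.000 − 567.600 = 131.400 ms

131.4 ms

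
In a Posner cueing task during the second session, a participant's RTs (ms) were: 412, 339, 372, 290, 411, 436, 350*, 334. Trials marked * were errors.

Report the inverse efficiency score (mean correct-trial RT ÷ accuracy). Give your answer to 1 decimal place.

Correct trials (n=7): 412, 339, 372, 290, 411, 436, 334
Mean correct RT = 2594/7 = 370.5714 ms
Proportion correct = 7/8
IES = 370.5714 / (7/8) = 423.510 ms

423.5 ms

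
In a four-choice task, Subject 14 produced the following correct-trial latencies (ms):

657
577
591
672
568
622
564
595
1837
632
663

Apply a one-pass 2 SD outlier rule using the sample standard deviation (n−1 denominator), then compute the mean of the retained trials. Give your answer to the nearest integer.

n = 11, ΣRT = 7978, M = 725.273
Σ(x−M)² = 1374408.18; s = √(1374408.18/10) = 370.730
Cutoffs: 725.273 ± 2·370.730 → [-16.2, 1466.7]
Outside: 1837 → excluded.
Retained (n=10): Σ = 6141, mean = 6141/10 = 614.100

614 ms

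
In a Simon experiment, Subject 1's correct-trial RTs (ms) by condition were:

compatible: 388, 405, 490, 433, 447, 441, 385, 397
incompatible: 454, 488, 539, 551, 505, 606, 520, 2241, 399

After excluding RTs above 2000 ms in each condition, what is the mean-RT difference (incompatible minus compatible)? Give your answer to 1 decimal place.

84.5 ms

incompatible: exclude 2241
M(compatible) = 3386/8 = 423.250
M(incompatible) = 4062/8 = 507.750
Difference = 507.750 − 423.250 = 84.500 ms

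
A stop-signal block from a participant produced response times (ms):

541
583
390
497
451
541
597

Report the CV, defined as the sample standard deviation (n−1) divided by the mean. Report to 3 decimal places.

n = 7, Σ = 3600, M = 514.2857
Σ(x−M)² = 32741.429; s = √(32741.429/6) = 73.8709
CV = 73.8709 / 514.2857 = 0.14364

0.144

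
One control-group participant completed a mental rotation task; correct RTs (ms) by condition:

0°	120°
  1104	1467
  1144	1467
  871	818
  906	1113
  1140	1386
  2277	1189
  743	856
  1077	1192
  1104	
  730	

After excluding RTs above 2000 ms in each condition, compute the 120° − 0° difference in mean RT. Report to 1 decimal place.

0°: exclude 2277
M(0°) = 8819/9 = 979.889
M(120°) = 9488/8 = 1186.000
Difference = 1186.000 − 979.889 = 206.111 ms

206.1 ms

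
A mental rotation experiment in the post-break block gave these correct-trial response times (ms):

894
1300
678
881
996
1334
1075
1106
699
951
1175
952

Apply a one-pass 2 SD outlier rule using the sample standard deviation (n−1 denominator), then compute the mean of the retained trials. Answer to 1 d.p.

n = 12, ΣRT = 12041, M = 1003.417
Σ(x−M)² = 473304.92; s = √(473304.92/11) = 207.431
Cutoffs: 1003.417 ± 2·207.431 → [588.6, 1418.3]
No RTs fall outside the cutoffs; all 12 retained. Mean = 12041/12 = 1003.417

1003.4 ms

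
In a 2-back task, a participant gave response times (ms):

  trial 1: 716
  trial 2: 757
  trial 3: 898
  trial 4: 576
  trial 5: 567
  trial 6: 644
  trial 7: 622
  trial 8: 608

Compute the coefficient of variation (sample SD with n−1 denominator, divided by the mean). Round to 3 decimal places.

n = 8, Σ = 5388, M = 673.5000
Σ(x−M)² = 87840.000; s = √(87840.000/7) = 112.0204
CV = 112.0204 / 673.5000 = 0.16633

0.166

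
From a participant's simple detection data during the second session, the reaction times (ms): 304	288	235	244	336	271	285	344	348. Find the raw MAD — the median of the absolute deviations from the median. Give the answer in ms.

44 ms

Sorted: 235, 244, 271, 285, 288, 304, 336, 344, 348 → median = 288
|x − 288|: 16, 0, 53, 44, 48, 17, 3, 56, 60
Sorted deviations: 0, 3, 16, 17, 44, 48, 53, 56, 60 → MAD = 44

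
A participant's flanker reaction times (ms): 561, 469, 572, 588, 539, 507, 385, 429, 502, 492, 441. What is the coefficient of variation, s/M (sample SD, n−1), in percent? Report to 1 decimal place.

n = 11, Σ = 5485, M = 498.6364
Σ(x−M)² = 40974.545; s = √(40974.545/10) = 64.0114
CV = 64.0114 / 498.6364 = 0.12837 = 12.837%

12.8%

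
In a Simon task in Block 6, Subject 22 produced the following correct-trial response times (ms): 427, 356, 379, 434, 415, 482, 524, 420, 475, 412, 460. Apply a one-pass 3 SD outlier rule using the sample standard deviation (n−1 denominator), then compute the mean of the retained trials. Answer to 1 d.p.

434.9 ms

n = 11, ΣRT = 4784, M = 434.909
Σ(x−M)² = 22950.91; s = √(22950.91/10) = 47.907
Cutoffs: 434.909 ± 3·47.907 → [291.2, 578.6]
No RTs fall outside the cutoffs; all 11 retained. Mean = 4784/11 = 434.909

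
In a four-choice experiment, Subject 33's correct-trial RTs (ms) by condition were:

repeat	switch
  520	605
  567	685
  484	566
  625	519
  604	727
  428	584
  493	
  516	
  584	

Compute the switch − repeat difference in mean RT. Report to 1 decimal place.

78.7 ms

M(repeat) = 4821/9 = 535.667
M(switch) = 3686/6 = 614.333
Difference = 614.333 − 535.667 = 78.667 ms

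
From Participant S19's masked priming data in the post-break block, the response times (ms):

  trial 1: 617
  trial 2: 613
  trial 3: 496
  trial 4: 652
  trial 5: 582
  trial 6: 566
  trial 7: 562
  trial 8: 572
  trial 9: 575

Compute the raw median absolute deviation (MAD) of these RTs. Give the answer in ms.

13 ms

Sorted: 496, 562, 566, 572, 575, 582, 613, 617, 652 → median = 575
|x − 575|: 42, 38, 79, 77, 7, 9, 13, 3, 0
Sorted deviations: 0, 3, 7, 9, 13, 38, 42, 77, 79 → MAD = 13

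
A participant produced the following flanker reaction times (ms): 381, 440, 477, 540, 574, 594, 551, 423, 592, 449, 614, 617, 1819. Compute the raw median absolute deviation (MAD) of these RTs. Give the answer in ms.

66 ms

Sorted: 381, 423, 440, 449, 477, 540, 551, 574, 592, 594, 614, 617, 1819 → median = 551
|x − 551|: 170, 111, 74, 11, 23, 43, 0, 128, 41, 102, 63, 66, 1268
Sorted deviations: 0, 11, 23, 41, 43, 63, 66, 74, 102, 111, 128, 170, 1268 → MAD = 66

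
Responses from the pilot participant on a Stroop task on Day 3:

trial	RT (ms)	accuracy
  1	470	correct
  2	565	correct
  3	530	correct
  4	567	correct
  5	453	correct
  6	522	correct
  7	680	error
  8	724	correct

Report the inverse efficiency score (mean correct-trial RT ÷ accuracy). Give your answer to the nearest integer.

625 ms

Correct trials (n=7): 470, 565, 530, 567, 453, 522, 724
Mean correct RT = 3831/7 = 547.2857 ms
Proportion correct = 7/8
IES = 547.2857 / (7/8) = 625.469 ms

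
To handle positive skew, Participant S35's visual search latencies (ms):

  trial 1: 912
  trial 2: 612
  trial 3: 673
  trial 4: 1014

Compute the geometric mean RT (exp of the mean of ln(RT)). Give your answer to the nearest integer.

ln(RT): 6.8156, 6.4167, 6.5117, 6.9217
Mean ln(RT) = 26.6658/4 = 6.66644
Geometric mean = exp(6.66644) = 785.60 ms

786 ms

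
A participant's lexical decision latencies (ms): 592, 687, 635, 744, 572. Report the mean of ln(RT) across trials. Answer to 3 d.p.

ln(RT): 6.3835, 6.5323, 6.4536, 6.6120, 6.3491
Σ ln(RT) = 32.3306
Mean = 32.3306/5 = 6.46613

6.466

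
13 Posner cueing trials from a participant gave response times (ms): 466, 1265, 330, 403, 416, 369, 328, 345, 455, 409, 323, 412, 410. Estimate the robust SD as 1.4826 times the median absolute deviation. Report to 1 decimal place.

68.2 ms

Sorted: 323, 328, 330, 345, 369, 403, 409, 410, 412, 416, 455, 466, 1265 → median = 409
|x − 409| sorted: 0, 1, 3, 6, 7, 40, 46, 57, 64, 79, 81, 86, 856 → MAD = 46
Robust SD ≈ 1.4826 × 46 = 68.200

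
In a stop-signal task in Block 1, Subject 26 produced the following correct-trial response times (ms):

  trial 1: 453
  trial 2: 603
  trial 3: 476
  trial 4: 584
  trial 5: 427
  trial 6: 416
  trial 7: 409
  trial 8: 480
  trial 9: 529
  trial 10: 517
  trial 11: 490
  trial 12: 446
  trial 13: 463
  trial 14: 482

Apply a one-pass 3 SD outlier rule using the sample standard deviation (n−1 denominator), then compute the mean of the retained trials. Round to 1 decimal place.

n = 14, ΣRT = 6775, M = 483.929
Σ(x−M)² = 43738.93; s = √(43738.93/13) = 58.005
Cutoffs: 483.929 ± 3·58.005 → [309.9, 657.9]
No RTs fall outside the cutoffs; all 14 retained. Mean = 6775/14 = 483.929

483.9 ms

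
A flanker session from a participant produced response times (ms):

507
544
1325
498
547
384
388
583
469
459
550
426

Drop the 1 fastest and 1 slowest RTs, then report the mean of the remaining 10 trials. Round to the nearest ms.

497 ms

Sorted: 384, 388, 426, 459, 469, 498, 507, 544, 547, 550, 583, 1325
Drop lowest 1 (384) and highest 1 (1325)
Remaining (n=10): Σ = 4971, mean = 4971/10 = 497.100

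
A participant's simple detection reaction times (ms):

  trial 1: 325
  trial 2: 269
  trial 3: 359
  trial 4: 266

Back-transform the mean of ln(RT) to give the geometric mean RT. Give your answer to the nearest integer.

ln(RT): 5.7838, 5.5947, 5.8833, 5.5835
Mean ln(RT) = 22.8454/4 = 5.71134
Geometric mean = exp(5.71134) = 302.28 ms

302 ms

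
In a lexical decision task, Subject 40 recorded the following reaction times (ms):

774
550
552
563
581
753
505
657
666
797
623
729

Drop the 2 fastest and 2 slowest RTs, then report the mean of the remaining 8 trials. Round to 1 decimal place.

640.5 ms

Sorted: 505, 550, 552, 563, 581, 623, 657, 666, 729, 753, 774, 797
Drop lowest 2 (505, 550) and highest 2 (774, 797)
Remaining (n=8): Σ = 5124, mean = 5124/8 = 640.500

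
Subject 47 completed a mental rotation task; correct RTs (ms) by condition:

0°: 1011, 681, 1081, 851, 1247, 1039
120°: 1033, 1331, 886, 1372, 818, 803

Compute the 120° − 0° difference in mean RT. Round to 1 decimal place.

M(0°) = 5910/6 = 985.000
M(120°) = 6243/6 = 1040.500
Difference = 1040.500 − 985.000 = 55.500 ms

55.5 ms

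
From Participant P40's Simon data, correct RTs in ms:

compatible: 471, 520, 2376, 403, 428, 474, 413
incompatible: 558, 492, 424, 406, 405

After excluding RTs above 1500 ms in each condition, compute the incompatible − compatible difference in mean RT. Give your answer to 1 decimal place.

5.5 ms

compatible: exclude 2376
M(compatible) = 2709/6 = 451.500
M(incompatible) = 2285/5 = 457.000
Difference = 457.000 − 451.500 = 5.500 ms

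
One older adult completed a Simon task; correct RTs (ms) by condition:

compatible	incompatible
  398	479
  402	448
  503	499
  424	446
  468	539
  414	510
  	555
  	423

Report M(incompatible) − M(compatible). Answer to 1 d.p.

52.5 ms

M(compatible) = 2609/6 = 434.833
M(incompatible) = 3899/8 = 487.375
Difference = 487.375 − 434.833 = 52.542 ms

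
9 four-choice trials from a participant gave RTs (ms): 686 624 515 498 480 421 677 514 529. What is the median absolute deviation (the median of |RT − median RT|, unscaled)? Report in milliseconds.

Sorted: 421, 480, 498, 514, 515, 529, 624, 677, 686 → median = 515
|x − 515|: 171, 109, 0, 17, 35, 94, 162, 1, 14
Sorted deviations: 0, 1, 14, 17, 35, 94, 109, 162, 171 → MAD = 35

35 ms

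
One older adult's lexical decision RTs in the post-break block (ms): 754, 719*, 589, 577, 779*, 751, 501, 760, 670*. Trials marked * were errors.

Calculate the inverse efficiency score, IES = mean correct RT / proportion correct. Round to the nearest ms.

Correct trials (n=6): 754, 589, 577, 751, 501, 760
Mean correct RT = 3932/6 = 655.3333 ms
Proportion correct = 6/9
IES = 655.3333 / (6/9) = 983.000 ms

983 ms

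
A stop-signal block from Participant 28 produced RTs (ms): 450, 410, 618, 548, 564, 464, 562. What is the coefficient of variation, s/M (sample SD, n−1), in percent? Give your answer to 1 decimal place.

n = 7, Σ = 3616, M = 516.5714
Σ(x−M)² = 34141.714; s = √(34141.714/6) = 75.4340
CV = 75.4340 / 516.5714 = 0.14603 = 14.603%

14.6%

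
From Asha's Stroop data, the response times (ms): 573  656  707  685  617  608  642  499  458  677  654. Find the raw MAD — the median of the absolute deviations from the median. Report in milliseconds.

Sorted: 458, 499, 573, 608, 617, 642, 654, 656, 677, 685, 707 → median = 642
|x − 642|: 69, 14, 65, 43, 25, 34, 0, 143, 184, 35, 12
Sorted deviations: 0, 12, 14, 25, 34, 35, 43, 65, 69, 143, 184 → MAD = 35

35 ms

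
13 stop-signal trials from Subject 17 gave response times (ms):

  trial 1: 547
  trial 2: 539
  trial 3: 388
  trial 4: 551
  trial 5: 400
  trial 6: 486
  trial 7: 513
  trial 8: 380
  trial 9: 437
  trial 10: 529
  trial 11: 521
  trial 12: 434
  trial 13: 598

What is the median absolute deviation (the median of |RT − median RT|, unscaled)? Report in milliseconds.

Sorted: 380, 388, 400, 434, 437, 486, 513, 521, 529, 539, 547, 551, 598 → median = 513
|x − 513|: 34, 26, 125, 38, 113, 27, 0, 133, 76, 16, 8, 79, 85
Sorted deviations: 0, 8, 16, 26, 27, 34, 38, 76, 79, 85, 113, 125, 133 → MAD = 38

38 ms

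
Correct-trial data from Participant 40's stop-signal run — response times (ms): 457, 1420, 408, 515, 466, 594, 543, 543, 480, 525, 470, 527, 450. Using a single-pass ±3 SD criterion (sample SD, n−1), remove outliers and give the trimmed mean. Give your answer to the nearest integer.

n = 13, ΣRT = 7398, M = 569.077
Σ(x−M)² = 813750.92; s = √(813750.92/12) = 260.408
Cutoffs: 569.077 ± 3·260.408 → [-212.1, 1350.3]
Outside: 1420 → excluded.
Retained (n=12): Σ = 5978, mean = 5978/12 = 498.167

498 ms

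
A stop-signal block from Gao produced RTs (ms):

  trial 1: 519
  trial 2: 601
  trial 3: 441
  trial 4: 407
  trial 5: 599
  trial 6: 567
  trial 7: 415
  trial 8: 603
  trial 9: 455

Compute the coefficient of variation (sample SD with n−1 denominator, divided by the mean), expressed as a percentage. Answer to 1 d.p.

16.3%

n = 9, Σ = 4607, M = 511.8889
Σ(x−M)² = 55568.889; s = √(55568.889/8) = 83.3433
CV = 83.3433 / 511.8889 = 0.16282 = 16.282%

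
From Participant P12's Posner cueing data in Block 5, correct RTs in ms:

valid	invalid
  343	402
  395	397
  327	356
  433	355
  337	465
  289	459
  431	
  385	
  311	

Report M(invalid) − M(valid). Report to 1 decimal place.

44.4 ms

M(valid) = 3251/9 = 361.222
M(invalid) = 2434/6 = 405.667
Difference = 405.667 − 361.222 = 44.444 ms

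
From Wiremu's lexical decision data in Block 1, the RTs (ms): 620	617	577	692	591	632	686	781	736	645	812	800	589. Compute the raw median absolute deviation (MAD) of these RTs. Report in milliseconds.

54 ms

Sorted: 577, 589, 591, 617, 620, 632, 645, 686, 692, 736, 781, 800, 812 → median = 645
|x − 645|: 25, 28, 68, 47, 54, 13, 41, 136, 91, 0, 167, 155, 56
Sorted deviations: 0, 13, 25, 28, 41, 47, 54, 56, 68, 91, 136, 155, 167 → MAD = 54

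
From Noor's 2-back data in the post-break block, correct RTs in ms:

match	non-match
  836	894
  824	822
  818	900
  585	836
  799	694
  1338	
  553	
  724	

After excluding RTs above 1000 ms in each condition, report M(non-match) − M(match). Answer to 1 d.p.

match: exclude 1338
M(match) = 5139/7 = 734.143
M(non-match) = 4146/5 = 829.200
Difference = 829.200 − 734.143 = 95.057 ms

95.1 ms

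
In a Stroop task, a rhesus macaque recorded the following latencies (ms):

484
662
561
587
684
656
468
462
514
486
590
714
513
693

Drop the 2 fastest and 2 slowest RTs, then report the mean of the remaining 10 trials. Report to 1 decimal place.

Sorted: 462, 468, 484, 486, 513, 514, 561, 587, 590, 656, 662, 684, 693, 714
Drop lowest 2 (462, 468) and highest 2 (693, 714)
Remaining (n=10): Σ = 5737, mean = 5737/10 = 573.700

573.7 ms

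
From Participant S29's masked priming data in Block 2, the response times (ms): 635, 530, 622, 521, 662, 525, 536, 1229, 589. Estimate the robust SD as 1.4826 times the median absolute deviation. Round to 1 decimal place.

Sorted: 521, 525, 530, 536, 589, 622, 635, 662, 1229 → median = 589
|x − 589| sorted: 0, 33, 46, 53, 59, 64, 68, 73, 640 → MAD = 59
Robust SD ≈ 1.4826 × 59 = 87.473

87.5 ms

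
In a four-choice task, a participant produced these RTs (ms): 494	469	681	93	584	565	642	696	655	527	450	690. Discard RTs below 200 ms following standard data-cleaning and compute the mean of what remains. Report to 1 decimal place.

586.6 ms

Excluded: 93
Retained (n=11): Σ = 6453
Mean = 6453/11 = 586.6364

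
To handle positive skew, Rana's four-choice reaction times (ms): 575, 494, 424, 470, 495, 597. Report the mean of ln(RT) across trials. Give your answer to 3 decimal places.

ln(RT): 6.3544, 6.2025, 6.0497, 6.1527, 6.2046, 6.3919
Σ ln(RT) = 37.3558
Mean = 37.3558/6 = 6.22597

6.226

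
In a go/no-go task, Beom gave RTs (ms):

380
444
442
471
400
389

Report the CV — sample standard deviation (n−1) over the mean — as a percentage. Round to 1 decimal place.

n = 6, Σ = 2526, M = 421.0000
Σ(x−M)² = 6616.000; s = √(6616.000/5) = 36.3758
CV = 36.3758 / 421.0000 = 0.08640 = 8.640%

8.6%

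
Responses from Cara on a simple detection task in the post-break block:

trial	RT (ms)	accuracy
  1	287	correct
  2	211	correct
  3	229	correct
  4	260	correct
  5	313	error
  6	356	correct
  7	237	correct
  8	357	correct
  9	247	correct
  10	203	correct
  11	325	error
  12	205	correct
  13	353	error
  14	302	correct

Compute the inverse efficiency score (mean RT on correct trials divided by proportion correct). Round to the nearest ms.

335 ms

Correct trials (n=11): 287, 211, 229, 260, 356, 237, 357, 247, 203, 205, 302
Mean correct RT = 2894/11 = 263.0909 ms
Proportion correct = 11/14
IES = 263.0909 / (11/14) = 334.843 ms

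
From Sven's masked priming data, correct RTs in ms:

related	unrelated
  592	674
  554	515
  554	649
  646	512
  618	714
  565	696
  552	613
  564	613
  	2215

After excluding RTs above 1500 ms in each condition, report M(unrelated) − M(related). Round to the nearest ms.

unrelated: exclude 2215
M(related) = 4645/8 = 580.625
M(unrelated) = 4986/8 = 623.250
Difference = 623.250 − 580.625 = 42.625 ms

43 ms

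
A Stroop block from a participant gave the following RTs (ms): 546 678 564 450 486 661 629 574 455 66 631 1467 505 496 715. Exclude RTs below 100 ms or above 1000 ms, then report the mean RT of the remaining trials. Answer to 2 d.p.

568.46 ms

Excluded: 66, 1467
Retained (n=13): Σ = 7390
Mean = 7390/13 = 568.4615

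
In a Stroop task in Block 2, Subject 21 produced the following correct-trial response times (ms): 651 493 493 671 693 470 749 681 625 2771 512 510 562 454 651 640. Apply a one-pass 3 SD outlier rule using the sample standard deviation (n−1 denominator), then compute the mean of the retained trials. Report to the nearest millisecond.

590 ms

n = 16, ΣRT = 11626, M = 726.625
Σ(x−M)² = 4584979.75; s = √(4584979.75/15) = 552.870
Cutoffs: 726.625 ± 3·552.870 → [-932.0, 2385.2]
Outside: 2771 → excluded.
Retained (n=15): Σ = 8855, mean = 8855/15 = 590.333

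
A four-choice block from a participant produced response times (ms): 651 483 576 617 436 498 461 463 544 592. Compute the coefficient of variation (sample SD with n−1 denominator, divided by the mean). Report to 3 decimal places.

n = 10, Σ = 5321, M = 532.1000
Σ(x−M)² = 49640.900; s = √(49640.900/9) = 74.2675
CV = 74.2675 / 532.1000 = 0.13957

0.140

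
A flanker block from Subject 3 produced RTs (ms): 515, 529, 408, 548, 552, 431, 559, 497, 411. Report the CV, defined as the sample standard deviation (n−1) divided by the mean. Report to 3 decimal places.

n = 9, Σ = 4450, M = 494.4444
Σ(x−M)² = 30432.222; s = √(30432.222/8) = 61.6768
CV = 61.6768 / 494.4444 = 0.12474

0.125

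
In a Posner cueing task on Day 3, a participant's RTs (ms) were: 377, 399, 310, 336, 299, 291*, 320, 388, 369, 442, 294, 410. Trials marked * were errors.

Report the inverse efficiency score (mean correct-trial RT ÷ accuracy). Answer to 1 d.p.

391.1 ms

Correct trials (n=11): 377, 399, 310, 336, 299, 320, 388, 369, 442, 294, 410
Mean correct RT = 3944/11 = 358.5455 ms
Proportion correct = 11/12
IES = 358.5455 / (11/12) = 391.140 ms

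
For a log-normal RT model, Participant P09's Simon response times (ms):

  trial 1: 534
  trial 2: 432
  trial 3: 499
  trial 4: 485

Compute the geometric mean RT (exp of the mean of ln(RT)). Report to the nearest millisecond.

ln(RT): 6.2804, 6.0684, 6.2126, 6.1841
Mean ln(RT) = 24.7456/4 = 6.18639
Geometric mean = exp(6.18639) = 486.09 ms

486 ms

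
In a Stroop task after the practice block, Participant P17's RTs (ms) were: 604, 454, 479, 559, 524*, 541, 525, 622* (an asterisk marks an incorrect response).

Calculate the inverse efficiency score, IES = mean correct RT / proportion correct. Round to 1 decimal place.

Correct trials (n=6): 604, 454, 479, 559, 541, 525
Mean correct RT = 3162/6 = 527.0000 ms
Proportion correct = 6/8
IES = 527.0000 / (6/8) = 702.667 ms

702.7 ms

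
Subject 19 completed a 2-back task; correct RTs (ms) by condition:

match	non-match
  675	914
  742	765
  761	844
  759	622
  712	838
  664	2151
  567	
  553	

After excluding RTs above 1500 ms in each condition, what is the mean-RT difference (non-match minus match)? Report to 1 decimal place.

non-match: exclude 2151
M(match) = 5433/8 = 679.125
M(non-match) = 3983/5 = 796.600
Difference = 796.600 − 679.125 = 117.475 ms

117.5 ms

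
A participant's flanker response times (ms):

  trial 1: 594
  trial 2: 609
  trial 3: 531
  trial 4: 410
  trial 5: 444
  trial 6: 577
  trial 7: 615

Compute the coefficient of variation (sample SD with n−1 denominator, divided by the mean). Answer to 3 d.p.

n = 7, Σ = 3780, M = 540.0000
Σ(x−M)² = 40868.000; s = √(40868.000/6) = 82.5308
CV = 82.5308 / 540.0000 = 0.15283

0.153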